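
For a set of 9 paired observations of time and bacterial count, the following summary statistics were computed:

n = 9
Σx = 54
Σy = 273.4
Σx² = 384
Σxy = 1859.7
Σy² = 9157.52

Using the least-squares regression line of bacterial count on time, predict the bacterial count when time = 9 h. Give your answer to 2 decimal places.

Sxx = Σx² − (Σx)²/n = 384 − 324 = 60
Sxy = Σxy − (Σx)(Σy)/n = 1859.7 − 1640.4 = 219.3
b = Sxy/Sxx = 219.3/60 = 3.655
a = ȳ − b·x̄ = 30.377778 − 3.655·6 = 8.447778
ŷ(9) = a + b·9 = 8.447778 + 3.655·9 = 41.342778

41.34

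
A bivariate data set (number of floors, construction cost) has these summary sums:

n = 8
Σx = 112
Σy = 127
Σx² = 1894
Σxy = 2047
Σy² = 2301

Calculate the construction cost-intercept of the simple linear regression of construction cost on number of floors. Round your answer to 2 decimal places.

Sxx = Σx² − (Σx)²/n = 1894 − 1568 = 326
Sxy = Σxy − (Σx)(Σy)/n = 2047 − 1778 = 269
b = Sxy/Sxx = 269/326 = 0.825153
a = ȳ − b·x̄ = 15.875 − 0.825153·14 = 4.322853

4.32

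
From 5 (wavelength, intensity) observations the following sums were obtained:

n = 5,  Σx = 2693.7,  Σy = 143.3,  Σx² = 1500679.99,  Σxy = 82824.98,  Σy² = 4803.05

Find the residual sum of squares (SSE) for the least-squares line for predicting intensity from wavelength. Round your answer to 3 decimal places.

56.890

Sxx = Σx² − (Σx)²/n = 1500679.99 − 1451203.938 = 49476.052
Sxy = Σxy − (Σx)(Σy)/n = 82824.98 − 77201.442 = 5623.538
Syy = Σy² − (Σy)²/n = 4803.05 − 4106.978 = 696.072
b = Sxy/Sxx = 5623.538/49476.052 = 0.113662
SSE = Syy − b·Sxy = 696.072 − 0.113662·5623.538 = 56.890449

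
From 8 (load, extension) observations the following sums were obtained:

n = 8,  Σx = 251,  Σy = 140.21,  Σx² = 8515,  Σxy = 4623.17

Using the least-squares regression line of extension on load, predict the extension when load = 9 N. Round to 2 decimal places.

Sxx = Σx² − (Σx)²/n = 8515 − 7875.125 = 639.875
Sxy = Σxy − (Σx)(Σy)/n = 4623.17 − 4399.08875 = 224.08125
b = Sxy/Sxx = 224.08125/639.875 = 0.350195
a = ȳ − b·x̄ = 17.52625 − 0.350195·31.375 = 6.538871
ŷ(9) = a + b·9 = 6.538871 + 0.350195·9 = 9.690629

9.69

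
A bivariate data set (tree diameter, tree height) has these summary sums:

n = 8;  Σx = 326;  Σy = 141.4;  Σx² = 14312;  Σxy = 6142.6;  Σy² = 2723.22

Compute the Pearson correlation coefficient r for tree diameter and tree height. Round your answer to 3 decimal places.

Sxx = Σx² − (Σx)²/n = 14312 − 13284.5 = 1027.5
Sxy = Σxy − (Σx)(Σy)/n = 6142.6 − 5762.05 = 380.55
Syy = Σy² − (Σy)²/n = 2723.22 − 2499.245 = 223.975
r = Sxy/√(Sxx·Syy) = 380.55/√(230134.3125) = 380.55/479.723162 = 0.793270

0.793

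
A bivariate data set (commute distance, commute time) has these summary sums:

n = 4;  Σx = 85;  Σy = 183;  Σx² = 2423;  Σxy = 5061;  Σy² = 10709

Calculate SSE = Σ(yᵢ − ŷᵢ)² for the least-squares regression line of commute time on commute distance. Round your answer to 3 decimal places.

Sxx = Σx² − (Σx)²/n = 2423 − 1806.25 = 616.75
Sxy = Σxy − (Σx)(Σy)/n = 5061 − 3888.75 = 1172.25
Syy = Σy² − (Σy)²/n = 10709 − 8372.25 = 2336.75
b = Sxy/Sxx = 1172.25/616.75 = 1.900689
SSE = Syy − b·Sxy = 2336.75 − 1.900689·1172.25 = 108.667207

108.667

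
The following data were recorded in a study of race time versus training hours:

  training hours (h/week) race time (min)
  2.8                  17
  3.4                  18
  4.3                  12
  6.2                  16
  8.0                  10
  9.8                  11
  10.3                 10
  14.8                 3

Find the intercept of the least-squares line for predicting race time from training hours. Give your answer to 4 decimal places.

20.2326

n = 8, Σx = 59.6, Σy = 97, Σxy = 594.8, Σx² = 561.5
Sxx = Σx² − (Σx)²/n = 561.5 − 444.02 = 117.48
Sxy = Σxy − (Σx)(Σy)/n = 594.8 − 722.65 = -127.85
b = Sxy/Sxx = -127.85/117.48 = -1.088270
a = ȳ − b·x̄ = 12.125 − (-1.088270)·7.45 = 20.232614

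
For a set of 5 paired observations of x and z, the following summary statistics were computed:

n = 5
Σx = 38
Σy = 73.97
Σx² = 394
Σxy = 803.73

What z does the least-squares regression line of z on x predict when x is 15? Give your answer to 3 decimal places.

Sxx = Σx² − (Σx)²/n = 394 − 288.8 = 105.2
Sxy = Σxy − (Σx)(Σy)/n = 803.73 − 562.172 = 241.558
b = Sxy/Sxx = 241.558/105.2 = 2.296179
a = ȳ − b·x̄ = 14.794 − 2.296179·7.6 = -2.656958
ŷ(15) = a + b·15 = -2.656958 + 2.296179·15 = 31.785722

31.786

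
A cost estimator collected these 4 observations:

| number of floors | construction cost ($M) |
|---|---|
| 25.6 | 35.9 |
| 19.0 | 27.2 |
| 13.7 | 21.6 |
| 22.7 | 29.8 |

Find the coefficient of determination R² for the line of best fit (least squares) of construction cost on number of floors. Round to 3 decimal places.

0.960

n = 4, Σx = 81, Σy = 114.5, Σxy = 2408.22, Σx² = 1719.34, Σy² = 3383.25
Sxx = Σx² − (Σx)²/n = 1719.34 − 1640.25 = 79.09
Sxy = Σxy − (Σx)(Σy)/n = 2408.22 − 2318.625 = 89.595
Syy = Σy² − (Σy)²/n = 3383.25 − 3277.5625 = 105.6875
R² = Sxy²/(Sxx·Syy) = (89.595)²/(79.09·105.6875) = 0.960334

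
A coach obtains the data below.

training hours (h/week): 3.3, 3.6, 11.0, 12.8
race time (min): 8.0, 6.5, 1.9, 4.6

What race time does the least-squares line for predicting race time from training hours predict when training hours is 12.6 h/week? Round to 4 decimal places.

3.1204

n = 4, Σx = 30.7, Σy = 21, Σxy = 129.58, Σx² = 308.69
Sxx = Σx² − (Σx)²/n = 308.69 − 235.6225 = 73.0675
Sxy = Σxy − (Σx)(Σy)/n = 129.58 − 161.175 = -31.595
b = Sxy/Sxx = -31.595/73.0675 = -0.432408
a = ȳ − b·x̄ = 5.25 − (-0.432408)·7.675 = 8.568734
ŷ(12.6) = a + b·12.6 = 8.568734 + (-0.432408)·12.6 = 3.120389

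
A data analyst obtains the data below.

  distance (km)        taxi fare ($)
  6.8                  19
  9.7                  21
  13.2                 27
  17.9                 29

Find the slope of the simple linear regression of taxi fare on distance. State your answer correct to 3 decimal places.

0.963

n = 4, Σx = 47.6, Σy = 96, Σxy = 1208.4, Σx² = 634.98
Sxx = Σx² − (Σx)²/n = 634.98 − 566.44 = 68.54
Sxy = Σxy − (Σx)(Σy)/n = 1208.4 − 1142.4 = 66
b = Sxy/Sxx = 66/68.54 = 0.962941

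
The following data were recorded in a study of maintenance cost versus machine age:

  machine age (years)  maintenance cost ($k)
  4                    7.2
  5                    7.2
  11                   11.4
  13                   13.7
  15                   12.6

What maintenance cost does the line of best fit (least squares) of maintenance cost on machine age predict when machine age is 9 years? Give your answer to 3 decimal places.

n = 5, Σx = 48, Σy = 52.1, Σxy = 557.3, Σx² = 556
Sxx = Σx² − (Σx)²/n = 556 − 460.8 = 95.2
Sxy = Σxy − (Σx)(Σy)/n = 557.3 − 500.16 = 57.14
b = Sxy/Sxx = 57.14/95.2 = 0.600210
a = ȳ − b·x̄ = 10.42 − 0.600210·9.6 = 4.657983
ŷ(9) = a + b·9 = 4.657983 + 0.600210·9 = 10.059874

10.060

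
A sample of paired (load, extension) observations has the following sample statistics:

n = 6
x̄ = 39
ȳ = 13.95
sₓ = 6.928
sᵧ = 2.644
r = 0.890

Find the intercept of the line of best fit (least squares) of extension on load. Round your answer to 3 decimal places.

0.703

b = r · sᵧ/sₓ = 0.89 · 2.644/6.928 = 0.339659
a = ȳ − b·x̄ = 13.95 − 0.339659·39 = 0.703285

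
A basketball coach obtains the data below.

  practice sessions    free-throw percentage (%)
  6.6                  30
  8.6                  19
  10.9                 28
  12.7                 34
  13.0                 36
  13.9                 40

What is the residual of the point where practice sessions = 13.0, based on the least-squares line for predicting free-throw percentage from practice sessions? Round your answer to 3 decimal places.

1.042

n = 6, Σx = 65.7, Σy = 187, Σxy = 2122.4, Σx² = 759.83
Sxx = Σx² − (Σx)²/n = 759.83 − 719.415 = 40.415
Sxy = Σxy − (Σx)(Σy)/n = 2122.4 − 2047.65 = 74.75
b = Sxy/Sxx = 74.75/40.415 = 1.849561
a = ȳ − b·x̄ = 31.166667 − 1.849561·10.95 = 10.913976
ŷ(13.0) = 10.913976 + 1.849561·13 = 34.958266
residual = y − ŷ = 36 − 34.958266 = 1.041734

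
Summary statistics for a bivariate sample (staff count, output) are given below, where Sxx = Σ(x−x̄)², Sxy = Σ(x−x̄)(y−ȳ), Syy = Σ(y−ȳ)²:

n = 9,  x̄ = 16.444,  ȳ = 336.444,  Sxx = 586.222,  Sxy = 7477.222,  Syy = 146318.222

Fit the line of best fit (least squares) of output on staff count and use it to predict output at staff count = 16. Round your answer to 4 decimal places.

330.7808

b = Sxy/Sxx = 7477.222/586.222 = 12.754932
a = ȳ − b·x̄ = 336.444 − 12.754932·16.444 = 126.701891
ŷ(16) = a + b·16 = 126.701891 + 12.754932·16 = 330.780810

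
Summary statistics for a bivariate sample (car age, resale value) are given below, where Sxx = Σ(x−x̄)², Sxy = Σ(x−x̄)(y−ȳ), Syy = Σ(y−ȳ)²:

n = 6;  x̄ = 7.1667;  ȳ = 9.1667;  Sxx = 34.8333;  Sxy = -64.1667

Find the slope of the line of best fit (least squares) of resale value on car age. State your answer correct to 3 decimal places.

b = Sxy/Sxx = -64.1667/34.8333 = -1.842108

-1.842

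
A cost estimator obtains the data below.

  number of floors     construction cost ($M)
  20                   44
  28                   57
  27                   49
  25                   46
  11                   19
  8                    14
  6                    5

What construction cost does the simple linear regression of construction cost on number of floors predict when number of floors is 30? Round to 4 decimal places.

n = 7, Σx = 125, Σy = 234, Σxy = 5300, Σx² = 2759
Sxx = Σx² − (Σx)²/n = 2759 − 2232.142857 = 526.857143
Sxy = Σxy − (Σx)(Σy)/n = 5300 − 4178.571429 = 1121.428571
b = Sxy/Sxx = 1121.428571/526.857143 = 2.128525
a = ȳ − b·x̄ = 33.428571 − 2.128525·17.857143 = -4.580803
ŷ(30) = a + b·30 = -4.580803 + 2.128525·30 = 59.274946

59.2749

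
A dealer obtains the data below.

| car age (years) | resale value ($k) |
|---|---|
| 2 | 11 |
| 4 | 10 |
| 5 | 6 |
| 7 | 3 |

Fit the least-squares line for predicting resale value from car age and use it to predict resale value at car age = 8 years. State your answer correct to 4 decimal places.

1.5769

n = 4, Σx = 18, Σy = 30, Σxy = 113, Σx² = 94
Sxx = Σx² − (Σx)²/n = 94 − 81 = 13
Sxy = Σxy − (Σx)(Σy)/n = 113 − 135 = -22
b = Sxy/Sxx = -22/13 = -1.692308
a = ȳ − b·x̄ = 7.5 − (-1.692308)·4.5 = 15.115385
ŷ(8) = a + b·8 = 15.115385 + (-1.692308)·8 = 1.576923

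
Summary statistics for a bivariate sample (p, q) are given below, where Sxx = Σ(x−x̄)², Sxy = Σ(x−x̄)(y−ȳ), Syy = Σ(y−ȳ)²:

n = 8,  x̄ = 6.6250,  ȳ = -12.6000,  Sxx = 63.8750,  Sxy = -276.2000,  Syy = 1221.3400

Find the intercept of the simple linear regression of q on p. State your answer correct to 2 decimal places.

16.05

b = Sxy/Sxx = -276.2/63.875 = -4.324070
a = ȳ − b·x̄ = -12.6 − (-4.324070)·6.625 = 16.046967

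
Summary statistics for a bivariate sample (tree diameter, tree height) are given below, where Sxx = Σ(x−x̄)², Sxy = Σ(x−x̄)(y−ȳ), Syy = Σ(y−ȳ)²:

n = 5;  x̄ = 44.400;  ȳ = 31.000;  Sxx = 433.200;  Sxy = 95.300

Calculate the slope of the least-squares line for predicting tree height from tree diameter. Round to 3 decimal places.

0.220

b = Sxy/Sxx = 95.3/433.2 = 0.219991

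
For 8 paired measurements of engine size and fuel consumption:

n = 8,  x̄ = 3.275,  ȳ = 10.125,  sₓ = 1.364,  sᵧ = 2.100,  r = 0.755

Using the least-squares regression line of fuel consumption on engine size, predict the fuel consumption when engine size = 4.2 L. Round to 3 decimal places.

b = r · sᵧ/sₓ = 0.755 · 2.1/1.364 = 1.162390
a = ȳ − b·x̄ = 10.125 − 1.162390·3.275 = 6.318173
ŷ(4.2) = a + b·4.2 = 6.318173 + 1.162390·4.2 = 11.200211

11.200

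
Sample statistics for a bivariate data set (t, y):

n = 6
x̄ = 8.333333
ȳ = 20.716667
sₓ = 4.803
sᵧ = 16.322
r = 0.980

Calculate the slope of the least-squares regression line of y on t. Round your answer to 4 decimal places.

3.3303

b = r · sᵧ/sₓ = 0.98 · 16.322/4.803 = 3.330327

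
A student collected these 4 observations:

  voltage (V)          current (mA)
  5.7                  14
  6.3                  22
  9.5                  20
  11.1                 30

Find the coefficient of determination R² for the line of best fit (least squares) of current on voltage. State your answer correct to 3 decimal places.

0.628

n = 4, Σx = 32.6, Σy = 86, Σxy = 741.4, Σx² = 285.64, Σy² = 1980
Sxx = Σx² − (Σx)²/n = 285.64 − 265.69 = 19.95
Sxy = Σxy − (Σx)(Σy)/n = 741.4 − 700.9 = 40.5
Syy = Σy² − (Σy)²/n = 1980 − 1849 = 131
R² = Sxy²/(Sxx·Syy) = (40.5)²/(19.95·131) = 0.627619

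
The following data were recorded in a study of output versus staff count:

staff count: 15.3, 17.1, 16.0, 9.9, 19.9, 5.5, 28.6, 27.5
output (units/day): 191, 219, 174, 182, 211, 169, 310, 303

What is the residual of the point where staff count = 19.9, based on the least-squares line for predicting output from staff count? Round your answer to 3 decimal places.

-24.607

n = 8, Σx = 139.8, Σy = 1759, Σxy = 33579.9, Σx² = 2880.98
Sxx = Σx² − (Σx)²/n = 2880.98 − 2443.005 = 437.975
Sxy = Σxy − (Σx)(Σy)/n = 33579.9 − 30738.525 = 2841.375
b = Sxy/Sxx = 2841.375/437.975 = 6.487528
a = ȳ − b·x̄ = 219.875 − 6.487528·17.475 = 106.505451
ŷ(19.9) = 106.505451 + 6.487528·19.9 = 235.607255
residual = y − ŷ = 211 − 235.607255 = -24.607255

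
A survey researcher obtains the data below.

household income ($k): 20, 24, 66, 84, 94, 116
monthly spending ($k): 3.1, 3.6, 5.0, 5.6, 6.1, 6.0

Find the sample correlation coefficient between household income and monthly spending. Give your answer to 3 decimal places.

0.971

n = 6, Σx = 404, Σy = 29.4, Σxy = 2218.2, Σx² = 34680, Σy² = 152.14
Sxx = Σx² − (Σx)²/n = 34680 − 27202.666667 = 7477.333333
Sxy = Σxy − (Σx)(Σy)/n = 2218.2 − 1979.6 = 238.6
Syy = Σy² − (Σy)²/n = 152.14 − 144.06 = 8.08
r = Sxy/√(Sxx·Syy) = 238.6/√(60416.853333) = 238.6/245.798400 = 0.970714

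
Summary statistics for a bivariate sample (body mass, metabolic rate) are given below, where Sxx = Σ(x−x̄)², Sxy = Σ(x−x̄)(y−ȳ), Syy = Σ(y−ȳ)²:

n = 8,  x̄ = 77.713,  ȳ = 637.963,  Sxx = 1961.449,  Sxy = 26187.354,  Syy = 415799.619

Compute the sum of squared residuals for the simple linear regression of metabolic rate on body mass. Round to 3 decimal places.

b = Sxy/Sxx = 26187.354/1961.449 = 13.351025
SSE = Syy − b·Sxy = 415799.619 − 13.351025·26187.354 = 66171.609543

66171.610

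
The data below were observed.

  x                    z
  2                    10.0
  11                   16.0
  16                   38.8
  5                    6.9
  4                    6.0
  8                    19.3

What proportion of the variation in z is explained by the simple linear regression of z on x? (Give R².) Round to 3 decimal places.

n = 6, Σx = 46, Σy = 97, Σxy = 1029.7, Σx² = 486, Σy² = 2317.54
Sxx = Σx² − (Σx)²/n = 486 − 352.666667 = 133.333333
Sxy = Σxy − (Σx)(Σy)/n = 1029.7 − 743.666667 = 286.033333
Syy = Σy² − (Σy)²/n = 2317.54 − 1568.166667 = 749.373333
R² = Sxy²/(Sxx·Syy) = (286.033333)²/(133.333333·749.373333) = 0.818835

0.819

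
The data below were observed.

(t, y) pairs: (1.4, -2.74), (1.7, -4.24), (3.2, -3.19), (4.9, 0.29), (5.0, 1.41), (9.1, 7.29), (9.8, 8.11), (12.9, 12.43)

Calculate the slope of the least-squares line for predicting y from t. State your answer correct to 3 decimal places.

1.460

n = 8, Σx = 48, Σy = 19.36, Σxy = 293.383, Σx² = 409.36
Sxx = Σx² − (Σx)²/n = 409.36 − 288 = 121.36
Sxy = Σxy − (Σx)(Σy)/n = 293.383 − 116.16 = 177.223
b = Sxy/Sxx = 177.223/121.36 = 1.460308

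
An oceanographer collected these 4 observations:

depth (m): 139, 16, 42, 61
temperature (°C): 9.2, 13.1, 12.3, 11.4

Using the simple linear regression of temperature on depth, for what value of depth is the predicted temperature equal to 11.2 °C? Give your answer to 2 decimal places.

n = 4, Σx = 258, Σy = 46, Σxy = 2700.4, Σx² = 25062
Sxx = Σx² − (Σx)²/n = 25062 − 16641 = 8421
Sxy = Σxy − (Σx)(Σy)/n = 2700.4 − 2967 = -266.6
b = Sxy/Sxx = -266.6/8421 = -0.031659
a = ȳ − b·x̄ = 11.5 − (-0.031659)·64.5 = 13.542002
Set a + b·x = 11.2: x = (11.2 − 13.542002) / (-0.031659) = 73.975994

73.98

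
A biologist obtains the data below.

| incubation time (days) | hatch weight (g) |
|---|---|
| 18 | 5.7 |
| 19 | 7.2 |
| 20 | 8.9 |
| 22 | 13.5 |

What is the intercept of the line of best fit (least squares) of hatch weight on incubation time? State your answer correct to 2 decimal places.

-30.05

n = 4, Σx = 79, Σy = 35.3, Σxy = 714.4, Σx² = 1569
Sxx = Σx² − (Σx)²/n = 1569 − 1560.25 = 8.75
Sxy = Σxy − (Σx)(Σy)/n = 714.4 − 697.175 = 17.225
b = Sxy/Sxx = 17.225/8.75 = 1.968571
a = ȳ − b·x̄ = 8.825 − 1.968571·19.75 = -30.054286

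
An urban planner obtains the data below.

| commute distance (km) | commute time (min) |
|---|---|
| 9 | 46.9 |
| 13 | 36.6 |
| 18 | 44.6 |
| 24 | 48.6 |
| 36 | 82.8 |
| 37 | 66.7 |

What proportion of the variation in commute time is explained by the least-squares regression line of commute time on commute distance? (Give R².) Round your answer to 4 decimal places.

0.7503

n = 6, Σx = 137, Σy = 326.2, Σxy = 8315.8, Σx² = 3815, Σy² = 19195.02
Sxx = Σx² − (Σx)²/n = 3815 − 3128.166667 = 686.833333
Sxy = Σxy − (Σx)(Σy)/n = 8315.8 − 7448.233333 = 867.566667
Syy = Σy² − (Σy)²/n = 19195.02 − 17734.406667 = 1460.613333
R² = Sxy²/(Sxx·Syy) = (867.566667)²/(686.833333·1460.613333) = 0.750273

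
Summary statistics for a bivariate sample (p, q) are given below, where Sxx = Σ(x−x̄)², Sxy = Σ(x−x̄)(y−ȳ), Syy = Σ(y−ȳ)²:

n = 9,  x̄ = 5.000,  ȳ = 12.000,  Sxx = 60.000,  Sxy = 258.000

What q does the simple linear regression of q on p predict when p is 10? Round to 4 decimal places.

33.5000

b = Sxy/Sxx = 258/60 = 4.3
a = ȳ − b·x̄ = 12 − 4.3·5 = -9.5
ŷ(10) = a + b·10 = -9.5 + 4.3·10 = 33.5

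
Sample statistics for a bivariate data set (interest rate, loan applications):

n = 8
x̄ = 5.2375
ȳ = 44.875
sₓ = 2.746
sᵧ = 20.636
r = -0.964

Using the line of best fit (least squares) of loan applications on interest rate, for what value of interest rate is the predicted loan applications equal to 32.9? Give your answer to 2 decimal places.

b = r · sᵧ/sₓ = -0.964 · 20.636/2.746 = -7.244393
a = ȳ − b·x̄ = 44.875 − (-7.244393)·5.2375 = 82.817510
Set a + b·x = 32.9: x = (32.9 − 82.817510) / (-7.244393) = 6.890502

6.89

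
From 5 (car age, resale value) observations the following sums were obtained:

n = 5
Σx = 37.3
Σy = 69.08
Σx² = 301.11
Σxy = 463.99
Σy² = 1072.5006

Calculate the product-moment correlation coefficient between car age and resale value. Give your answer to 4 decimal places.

-0.9884

Sxx = Σx² − (Σx)²/n = 301.11 − 278.258 = 22.852
Sxy = Σxy − (Σx)(Σy)/n = 463.99 − 515.3368 = -51.3468
Syy = Σy² − (Σy)²/n = 1072.5006 − 954.40928 = 118.09132
r = Sxy/√(Sxx·Syy) = -51.3468/√(2698.622845) = -51.3468/51.948271 = -0.988422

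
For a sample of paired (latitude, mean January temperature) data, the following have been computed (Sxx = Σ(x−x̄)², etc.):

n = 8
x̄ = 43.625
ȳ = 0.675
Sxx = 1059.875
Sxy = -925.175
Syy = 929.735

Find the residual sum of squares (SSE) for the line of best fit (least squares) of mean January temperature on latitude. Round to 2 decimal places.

b = Sxy/Sxx = -925.175/1059.875 = -0.872910
SSE = Syy − b·Sxy = 929.735 − (-0.872910)·(-925.175) = 122.140915

122.14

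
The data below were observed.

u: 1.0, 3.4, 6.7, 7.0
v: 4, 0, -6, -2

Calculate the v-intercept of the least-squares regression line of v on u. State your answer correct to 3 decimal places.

4.917

n = 4, Σx = 18.1, Σy = -4, Σxy = -50.2, Σx² = 106.45
Sxx = Σx² − (Σx)²/n = 106.45 − 81.9025 = 24.5475
Sxy = Σxy − (Σx)(Σy)/n = -50.2 − (-18.1) = -32.1
b = Sxy/Sxx = -32.1/24.5475 = -1.307669
a = ȳ − b·x̄ = -1 − (-1.307669)·4.525 = 4.917201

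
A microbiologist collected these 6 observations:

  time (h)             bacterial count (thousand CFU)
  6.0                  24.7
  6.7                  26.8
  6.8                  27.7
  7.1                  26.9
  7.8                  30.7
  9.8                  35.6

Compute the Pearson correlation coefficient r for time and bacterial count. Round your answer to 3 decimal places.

n = 6, Σx = 44.2, Σy = 172.4, Σxy = 1295.45, Σx² = 334.42, Σy² = 5029.08
Sxx = Σx² − (Σx)²/n = 334.42 − 325.606667 = 8.813333
Sxy = Σxy − (Σx)(Σy)/n = 1295.45 − 1270.013333 = 25.436667
Syy = Σy² − (Σy)²/n = 5029.08 − 4953.626667 = 75.453333
r = Sxy/√(Sxx·Syy) = 25.436667/√(664.995378) = 25.436667/25.787504 = 0.986395

0.986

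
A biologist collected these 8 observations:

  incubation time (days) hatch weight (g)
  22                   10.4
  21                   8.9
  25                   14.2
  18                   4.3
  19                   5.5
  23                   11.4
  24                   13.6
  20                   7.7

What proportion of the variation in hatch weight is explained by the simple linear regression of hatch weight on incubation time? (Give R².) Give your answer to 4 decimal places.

n = 8, Σx = 172, Σy = 76, Σxy = 1695.2, Σx² = 3740, Σy² = 811.96
Sxx = Σx² − (Σx)²/n = 3740 − 3698 = 42
Sxy = Σxy − (Σx)(Σy)/n = 1695.2 − 1634 = 61.2
Syy = Σy² − (Σy)²/n = 811.96 − 722 = 89.96
R² = Sxy²/(Sxx·Syy) = (61.2)²/(42·89.96) = 0.991298

0.9913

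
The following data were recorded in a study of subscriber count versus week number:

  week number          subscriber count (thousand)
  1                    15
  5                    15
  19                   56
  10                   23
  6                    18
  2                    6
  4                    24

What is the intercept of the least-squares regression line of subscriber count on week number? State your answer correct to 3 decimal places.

n = 7, Σx = 47, Σy = 157, Σxy = 1600, Σx² = 543
Sxx = Σx² − (Σx)²/n = 543 − 315.571429 = 227.428571
Sxy = Σxy − (Σx)(Σy)/n = 1600 − 1054.142857 = 545.857143
b = Sxy/Sxx = 545.857143/227.428571 = 2.400126
a = ȳ − b·x̄ = 22.428571 − 2.400126·6.714286 = 6.313442

6.313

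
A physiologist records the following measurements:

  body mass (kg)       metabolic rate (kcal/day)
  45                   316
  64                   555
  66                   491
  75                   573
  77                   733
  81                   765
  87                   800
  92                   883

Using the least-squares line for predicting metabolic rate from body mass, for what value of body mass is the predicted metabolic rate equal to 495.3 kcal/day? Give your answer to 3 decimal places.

61.567

n = 8, Σx = 587, Σy = 5116, Σxy = 394363, Σx² = 44625
Sxx = Σx² − (Σx)²/n = 44625 − 43071.125 = 1553.875
Sxy = Σxy − (Σx)(Σy)/n = 394363 − 375386.5 = 18976.5
b = Sxy/Sxx = 18976.5/1553.875 = 12.212372
a = ȳ − b·x̄ = 639.5 − 12.212372·73.375 = -256.582817
Set a + b·x = 495.3: x = (495.3 − (-256.582817)) / 12.212372 = 61.567302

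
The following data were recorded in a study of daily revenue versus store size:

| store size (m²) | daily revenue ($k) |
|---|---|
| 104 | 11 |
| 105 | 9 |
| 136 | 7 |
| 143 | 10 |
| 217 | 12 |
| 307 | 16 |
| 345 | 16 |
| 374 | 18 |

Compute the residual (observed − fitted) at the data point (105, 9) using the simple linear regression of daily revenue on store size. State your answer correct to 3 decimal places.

n = 8, Σx = 1731, Σy = 99, Σxy = 24239, Σx² = 461025
Sxx = Σx² − (Σx)²/n = 461025 − 374545.125 = 86479.875
Sxy = Σxy − (Σx)(Σy)/n = 24239 − 21421.125 = 2817.875
b = Sxy/Sxx = 2817.875/86479.875 = 0.032584
a = ȳ − b·x̄ = 12.375 − 0.032584·216.375 = 5.324600
ŷ(105) = 5.324600 + 0.032584·105 = 8.745938
residual = y − ŷ = 9 − 8.745938 = 0.254062

0.254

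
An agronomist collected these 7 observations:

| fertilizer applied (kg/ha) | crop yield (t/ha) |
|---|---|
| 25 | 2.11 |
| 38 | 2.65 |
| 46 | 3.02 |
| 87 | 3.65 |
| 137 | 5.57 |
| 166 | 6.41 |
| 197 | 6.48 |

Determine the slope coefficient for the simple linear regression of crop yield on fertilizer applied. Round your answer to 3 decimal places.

n = 7, Σx = 696, Σy = 29.89, Σxy = 3713.63, Σx² = 96888
Sxx = Σx² − (Σx)²/n = 96888 − 69202.285714 = 27685.714286
Sxy = Σxy − (Σx)(Σy)/n = 3713.63 − 2971.92 = 741.71
b = Sxy/Sxx = 741.71/27685.714286 = 0.026790

0.027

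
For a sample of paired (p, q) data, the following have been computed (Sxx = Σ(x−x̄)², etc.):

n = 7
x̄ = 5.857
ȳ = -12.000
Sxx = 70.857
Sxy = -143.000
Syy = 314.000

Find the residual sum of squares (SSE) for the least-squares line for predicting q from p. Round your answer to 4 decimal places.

b = Sxy/Sxx = -143/70.857 = -2.018149
SSE = Syy − b·Sxy = 314 − (-2.018149)·(-143) = 25.404660

25.4047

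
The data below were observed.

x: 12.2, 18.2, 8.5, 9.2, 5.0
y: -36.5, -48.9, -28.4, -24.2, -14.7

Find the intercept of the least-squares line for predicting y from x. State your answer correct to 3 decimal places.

n = 5, Σx = 53.1, Σy = -152.7, Σxy = -1872.82, Σx² = 661.97
Sxx = Σx² − (Σx)²/n = 661.97 − 563.922 = 98.048
Sxy = Σxy − (Σx)(Σy)/n = -1872.82 − (-1621.674) = -251.146
b = Sxy/Sxx = -251.146/98.048 = -2.561460
a = ȳ − b·x̄ = -30.54 − (-2.561460)·10.62 = -3.337298

-3.337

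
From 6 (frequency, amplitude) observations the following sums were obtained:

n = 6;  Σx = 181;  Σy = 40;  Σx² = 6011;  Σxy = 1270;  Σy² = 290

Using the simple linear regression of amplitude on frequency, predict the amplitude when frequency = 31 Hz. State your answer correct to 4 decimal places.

Sxx = Σx² − (Σx)²/n = 6011 − 5460.166667 = 550.833333
Sxy = Σxy − (Σx)(Σy)/n = 1270 − 1206.666667 = 63.333333
b = Sxy/Sxx = 63.333333/550.833333 = 0.114977
a = ȳ − b·x̄ = 6.666667 − 0.114977·30.166667 = 3.198185
ŷ(31) = a + b·31 = 3.198185 + 0.114977·31 = 6.762481

6.7625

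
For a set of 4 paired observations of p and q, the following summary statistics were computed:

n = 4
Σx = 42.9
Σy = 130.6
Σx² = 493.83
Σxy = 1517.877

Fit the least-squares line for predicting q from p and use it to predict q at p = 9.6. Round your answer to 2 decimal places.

28.74

Sxx = Σx² − (Σx)²/n = 493.83 − 460.1025 = 33.7275
Sxy = Σxy − (Σx)(Σy)/n = 1517.877 − 1400.685 = 117.192
b = Sxy/Sxx = 117.192/33.7275 = 3.474672
a = ȳ − b·x̄ = 32.65 − 3.474672·10.725 = -4.615857
ŷ(9.6) = a + b·9.6 = -4.615857 + 3.474672·9.6 = 28.740994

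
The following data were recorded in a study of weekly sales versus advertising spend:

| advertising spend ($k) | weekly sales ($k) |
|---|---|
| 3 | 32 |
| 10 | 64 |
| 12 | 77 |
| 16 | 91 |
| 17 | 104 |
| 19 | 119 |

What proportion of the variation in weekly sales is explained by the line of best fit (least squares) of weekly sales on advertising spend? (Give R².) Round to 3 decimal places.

0.982

n = 6, Σx = 77, Σy = 487, Σxy = 7145, Σx² = 1159, Σy² = 44307
Sxx = Σx² − (Σx)²/n = 1159 − 988.166667 = 170.833333
Sxy = Σxy − (Σx)(Σy)/n = 7145 − 6249.833333 = 895.166667
Syy = Σy² − (Σy)²/n = 44307 − 39528.166667 = 4778.833333
R² = Sxy²/(Sxx·Syy) = (895.166667)²/(170.833333·4778.833333) = 0.981552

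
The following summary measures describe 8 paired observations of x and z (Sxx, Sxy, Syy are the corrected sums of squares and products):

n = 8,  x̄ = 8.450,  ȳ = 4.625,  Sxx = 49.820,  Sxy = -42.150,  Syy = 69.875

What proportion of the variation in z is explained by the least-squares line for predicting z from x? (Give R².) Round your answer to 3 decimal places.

0.510

R² = Sxy²/(Sxx·Syy) = (-42.15)²/(49.82·69.875) = 0.510352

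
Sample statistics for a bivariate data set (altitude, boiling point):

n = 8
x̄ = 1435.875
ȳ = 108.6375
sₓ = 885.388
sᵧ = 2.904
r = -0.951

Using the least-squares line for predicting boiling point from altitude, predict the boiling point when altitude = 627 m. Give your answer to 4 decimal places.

b = r · sᵧ/sₓ = -0.951 · 2.904/885.388 = -0.003119
a = ȳ − b·x̄ = 108.6375 − (-0.003119)·1435.875 = 113.116284
ŷ(627) = a + b·627 = 113.116284 + (-0.003119)·627 = 111.160544

111.1605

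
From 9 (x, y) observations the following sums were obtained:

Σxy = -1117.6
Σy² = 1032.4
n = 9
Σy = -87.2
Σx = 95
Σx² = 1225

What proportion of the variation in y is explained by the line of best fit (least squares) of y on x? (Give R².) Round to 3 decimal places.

0.933

Sxx = Σx² − (Σx)²/n = 1225 − 1002.777778 = 222.222222
Sxy = Σxy − (Σx)(Σy)/n = -1117.6 − (-920.444444) = -197.155556
Syy = Σy² − (Σy)²/n = 1032.4 − 844.871111 = 187.528889
R² = Sxy²/(Sxx·Syy) = (-197.155556)²/(222.222222·187.528889) = 0.932744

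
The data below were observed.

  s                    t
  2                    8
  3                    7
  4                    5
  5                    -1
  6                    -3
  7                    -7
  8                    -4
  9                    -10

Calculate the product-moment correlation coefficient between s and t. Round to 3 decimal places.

-0.960

n = 8, Σx = 44, Σy = -5, Σxy = -137, Σx² = 284, Σy² = 313
Sxx = Σx² − (Σx)²/n = 284 − 242 = 42
Sxy = Σxy − (Σx)(Σy)/n = -137 − (-27.5) = -109.5
Syy = Σy² − (Σy)²/n = 313 − 3.125 = 309.875
r = Sxy/√(Sxx·Syy) = -109.5/√(13014.75) = -109.5/114.082207 = -0.959834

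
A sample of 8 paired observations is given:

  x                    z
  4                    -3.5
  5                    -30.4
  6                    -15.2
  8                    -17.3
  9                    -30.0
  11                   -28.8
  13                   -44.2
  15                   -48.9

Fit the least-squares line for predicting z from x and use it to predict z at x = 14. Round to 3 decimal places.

-44.219

n = 8, Σx = 71, Σy = -218.3, Σxy = -2290.5, Σx² = 737
Sxx = Σx² − (Σx)²/n = 737 − 630.125 = 106.875
Sxy = Σxy − (Σx)(Σy)/n = -2290.5 − (-1937.4125) = -353.0875
b = Sxy/Sxx = -353.0875/106.875 = -3.303743
a = ȳ − b·x̄ = -27.2875 − (-3.303743)·8.875 = 2.033216
ŷ(14) = a + b·14 = 2.033216 + (-3.303743)·14 = -44.219181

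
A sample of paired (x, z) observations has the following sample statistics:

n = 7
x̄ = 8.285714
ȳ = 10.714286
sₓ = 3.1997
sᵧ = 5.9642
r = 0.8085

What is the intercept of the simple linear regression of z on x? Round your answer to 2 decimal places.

b = r · sᵧ/sₓ = 0.8085 · 5.9642/3.1997 = 1.507034
a = ȳ − b·x̄ = 10.714286 − 1.507034·8.285714 = -1.772564

-1.77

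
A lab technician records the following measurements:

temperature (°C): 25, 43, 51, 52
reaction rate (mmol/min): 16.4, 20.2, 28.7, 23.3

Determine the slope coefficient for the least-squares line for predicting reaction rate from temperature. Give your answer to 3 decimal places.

n = 4, Σx = 171, Σy = 88.6, Σxy = 3953.9, Σx² = 7779
Sxx = Σx² − (Σx)²/n = 7779 − 7310.25 = 468.75
Sxy = Σxy − (Σx)(Σy)/n = 3953.9 − 3787.65 = 166.25
b = Sxy/Sxx = 166.25/468.75 = 0.354667

0.355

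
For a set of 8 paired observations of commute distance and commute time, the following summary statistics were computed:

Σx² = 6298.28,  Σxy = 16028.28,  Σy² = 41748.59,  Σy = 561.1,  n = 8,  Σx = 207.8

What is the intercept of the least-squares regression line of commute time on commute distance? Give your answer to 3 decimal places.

28.213

Sxx = Σx² − (Σx)²/n = 6298.28 − 5397.605 = 900.675
Sxy = Σxy − (Σx)(Σy)/n = 16028.28 − 14574.5725 = 1453.7075
b = Sxy/Sxx = 1453.7075/900.675 = 1.614020
a = ȳ − b·x̄ = 70.1375 − 1.614020·25.975 = 28.213329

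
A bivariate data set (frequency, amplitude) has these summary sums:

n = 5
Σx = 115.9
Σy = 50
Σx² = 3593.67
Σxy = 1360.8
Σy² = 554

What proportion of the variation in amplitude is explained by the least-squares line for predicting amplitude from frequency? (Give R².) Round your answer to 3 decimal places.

0.831

Sxx = Σx² − (Σx)²/n = 3593.67 − 2686.562 = 907.108
Sxy = Σxy − (Σx)(Σy)/n = 1360.8 − 1159 = 201.8
Syy = Σy² − (Σy)²/n = 554 − 500 = 54
R² = Sxy²/(Sxx·Syy) = (201.8)²/(907.108·54) = 0.831361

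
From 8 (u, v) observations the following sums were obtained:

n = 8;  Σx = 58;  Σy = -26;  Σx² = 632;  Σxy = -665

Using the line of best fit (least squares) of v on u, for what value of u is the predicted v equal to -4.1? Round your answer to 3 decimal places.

Sxx = Σx² − (Σx)²/n = 632 − 420.5 = 211.5
Sxy = Σxy − (Σx)(Σy)/n = -665 − (-188.5) = -476.5
b = Sxy/Sxx = -476.5/211.5 = -2.252955
a = ȳ − b·x̄ = -3.25 − (-2.252955)·7.25 = 13.083924
Set a + b·x = -4.1: x = (-4.1 − 13.083924) / (-2.252955) = 7.627282

7.627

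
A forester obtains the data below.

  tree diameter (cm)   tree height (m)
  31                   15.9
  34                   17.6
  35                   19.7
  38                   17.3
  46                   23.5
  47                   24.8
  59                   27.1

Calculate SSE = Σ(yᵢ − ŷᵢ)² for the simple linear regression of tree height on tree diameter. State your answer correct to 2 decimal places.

11.58

n = 7, Σx = 290, Σy = 145.9, Σxy = 6283.7, Σx² = 12592, Σy² = 3151.65
Sxx = Σx² − (Σx)²/n = 12592 − 12014.285714 = 577.714286
Sxy = Σxy − (Σx)(Σy)/n = 6283.7 − 6044.428571 = 239.271429
Syy = Σy² − (Σy)²/n = 3151.65 − 3040.972857 = 110.677143
b = Sxy/Sxx = 239.271429/577.714286 = 0.414169
SSE = Syy − b·Sxy = 110.677143 − 0.414169·239.271429 = 11.578301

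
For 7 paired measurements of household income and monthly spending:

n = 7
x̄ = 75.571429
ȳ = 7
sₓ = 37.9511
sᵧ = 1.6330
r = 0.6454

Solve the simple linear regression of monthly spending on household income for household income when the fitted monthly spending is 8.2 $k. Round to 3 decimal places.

118.782

b = r · sᵧ/sₓ = 0.6454 · 1.633/37.9511 = 0.027771
a = ȳ − b·x̄ = 7 − 0.027771·75.571429 = 4.901309
Set a + b·x = 8.2: x = (8.2 − 4.901309) / 0.027771 = 118.782046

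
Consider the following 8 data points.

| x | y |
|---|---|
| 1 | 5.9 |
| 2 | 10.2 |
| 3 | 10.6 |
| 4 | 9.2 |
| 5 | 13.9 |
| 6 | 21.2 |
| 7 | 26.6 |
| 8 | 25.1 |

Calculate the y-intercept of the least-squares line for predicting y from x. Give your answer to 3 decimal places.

n = 8, Σx = 36, Σy = 122.7, Σxy = 678.6, Σx² = 204
Sxx = Σx² − (Σx)²/n = 204 − 162 = 42
Sxy = Σxy − (Σx)(Σy)/n = 678.6 − 552.15 = 126.45
b = Sxy/Sxx = 126.45/42 = 3.010714
a = ȳ − b·x̄ = 15.3375 − 3.010714·4.5 = 1.789286

1.789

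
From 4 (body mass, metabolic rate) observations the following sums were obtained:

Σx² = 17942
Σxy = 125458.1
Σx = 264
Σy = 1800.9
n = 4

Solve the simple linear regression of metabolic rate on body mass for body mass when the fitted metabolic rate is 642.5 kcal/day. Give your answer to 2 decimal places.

81.09

Sxx = Σx² − (Σx)²/n = 17942 − 17424 = 518
Sxy = Σxy − (Σx)(Σy)/n = 125458.1 − 118859.4 = 6598.7
b = Sxy/Sxx = 6598.7/518 = 12.738803
a = ȳ − b·x̄ = 450.225 − 12.738803·66 = -390.536004
Set a + b·x = 642.5: x = (642.5 − (-390.536004)) / 12.738803 = 81.093647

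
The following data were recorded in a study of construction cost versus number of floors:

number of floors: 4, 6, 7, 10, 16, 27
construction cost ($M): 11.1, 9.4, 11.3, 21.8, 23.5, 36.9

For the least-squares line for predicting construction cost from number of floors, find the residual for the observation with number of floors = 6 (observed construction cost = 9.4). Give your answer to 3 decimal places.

-2.846

n = 6, Σx = 70, Σy = 114, Σxy = 1770.2, Σx² = 1186
Sxx = Σx² − (Σx)²/n = 1186 − 816.666667 = 369.333333
Sxy = Σxy − (Σx)(Σy)/n = 1770.2 − 1330 = 440.2
b = Sxy/Sxx = 440.2/369.333333 = 1.191877
a = ȳ − b·x̄ = 19 − 1.191877·11.666667 = 5.094765
ŷ(6) = 5.094765 + 1.191877·6 = 12.246029
residual = y − ŷ = 9.4 − 12.246029 = -2.846029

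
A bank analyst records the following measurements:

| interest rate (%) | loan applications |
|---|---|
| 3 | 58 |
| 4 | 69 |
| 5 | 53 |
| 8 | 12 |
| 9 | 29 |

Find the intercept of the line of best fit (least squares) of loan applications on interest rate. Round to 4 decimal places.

n = 5, Σx = 29, Σy = 221, Σxy = 1072, Σx² = 195
Sxx = Σx² − (Σx)²/n = 195 − 168.2 = 26.8
Sxy = Σxy − (Σx)(Σy)/n = 1072 − 1281.8 = -209.8
b = Sxy/Sxx = -209.8/26.8 = -7.828358
a = ȳ − b·x̄ = 44.2 − (-7.828358)·5.8 = 89.604478

89.6045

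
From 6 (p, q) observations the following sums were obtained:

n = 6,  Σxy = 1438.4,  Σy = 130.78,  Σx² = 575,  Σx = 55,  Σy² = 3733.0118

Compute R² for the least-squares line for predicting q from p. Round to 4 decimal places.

Sxx = Σx² − (Σx)²/n = 575 − 504.166667 = 70.833333
Sxy = Σxy − (Σx)(Σy)/n = 1438.4 − 1198.816667 = 239.583333
Syy = Σy² − (Σy)²/n = 3733.0118 − 2850.568067 = 882.443733
R² = Sxy²/(Sxx·Syy) = (239.583333)²/(70.833333·882.443733) = 0.918308

0.9183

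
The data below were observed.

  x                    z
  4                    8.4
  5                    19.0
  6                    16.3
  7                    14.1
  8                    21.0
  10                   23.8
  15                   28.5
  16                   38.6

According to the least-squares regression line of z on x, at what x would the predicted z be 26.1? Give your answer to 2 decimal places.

n = 8, Σx = 71, Σy = 169.7, Σxy = 1776.2, Σx² = 771
Sxx = Σx² − (Σx)²/n = 771 − 630.125 = 140.875
Sxy = Σxy − (Σx)(Σy)/n = 1776.2 − 1506.0875 = 270.1125
b = Sxy/Sxx = 270.1125/140.875 = 1.917391
a = ȳ − b·x̄ = 21.2125 − 1.917391·8.875 = 4.195652
Set a + b·x = 26.1: x = (26.1 − 4.195652) / 1.917391 = 11.424036

11.42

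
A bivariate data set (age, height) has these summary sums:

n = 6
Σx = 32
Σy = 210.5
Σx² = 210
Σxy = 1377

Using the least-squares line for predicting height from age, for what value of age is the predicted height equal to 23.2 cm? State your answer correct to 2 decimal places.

Sxx = Σx² − (Σx)²/n = 210 − 170.666667 = 39.333333
Sxy = Σxy − (Σx)(Σy)/n = 1377 − 1122.666667 = 254.333333
b = Sxy/Sxx = 254.333333/39.333333 = 6.466102
a = ȳ − b·x̄ = 35.083333 − 6.466102·5.333333 = 0.597458
Set a + b·x = 23.2: x = (23.2 − 0.597458) / 6.466102 = 3.495544

3.50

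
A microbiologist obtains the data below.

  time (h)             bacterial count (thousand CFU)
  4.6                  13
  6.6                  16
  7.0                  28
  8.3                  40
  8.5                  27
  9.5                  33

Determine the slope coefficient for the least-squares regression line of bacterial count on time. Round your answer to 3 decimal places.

n = 6, Σx = 44.5, Σy = 157, Σxy = 1236.4, Σx² = 345.11
Sxx = Σx² − (Σx)²/n = 345.11 − 330.041667 = 15.068333
Sxy = Σxy − (Σx)(Σy)/n = 1236.4 − 1164.416667 = 71.983333
b = Sxy/Sxx = 71.983333/15.068333 = 4.777126

4.777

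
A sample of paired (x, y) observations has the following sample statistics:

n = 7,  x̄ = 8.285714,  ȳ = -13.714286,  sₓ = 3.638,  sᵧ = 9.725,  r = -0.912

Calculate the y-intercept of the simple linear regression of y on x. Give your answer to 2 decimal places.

b = r · sᵧ/sₓ = -0.912 · 9.725/3.638 = -2.437933
a = ȳ − b·x̄ = -13.714286 − (-2.437933)·8.285714 = 6.485729

6.49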